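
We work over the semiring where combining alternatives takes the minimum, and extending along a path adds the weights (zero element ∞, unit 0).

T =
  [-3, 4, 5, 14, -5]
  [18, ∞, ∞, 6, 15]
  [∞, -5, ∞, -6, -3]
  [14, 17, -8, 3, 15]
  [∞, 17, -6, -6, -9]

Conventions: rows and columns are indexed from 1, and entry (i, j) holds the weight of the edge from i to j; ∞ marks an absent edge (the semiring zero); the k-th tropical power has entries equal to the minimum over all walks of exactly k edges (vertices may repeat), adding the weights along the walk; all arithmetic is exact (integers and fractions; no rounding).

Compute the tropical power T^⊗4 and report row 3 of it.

T^⊗2:
  [-6, 0, -11, -11, -14]
  [15, 22, -2, 9, 6]
  [8, 11, -14, -9, -12]
  [11, -13, -5, -14, -11]
  [8, -11, -15, -15, -18]
T^⊗3:
  [-9, -16, -20, -20, -23]
  [12, -7, 0, -8, -5]
  [5, -19, -18, -20, -21]
  [0, -10, -22, -17, -20]
  [-1, -20, -24, -24, -27]
T^⊗4:
  [-12, -25, -29, -29, -32]
  [6, -5, -16, -11, -14]
  [-6, -23, -28, -27, -30]
  [-3, -27, -26, -28, -29]
  [-10, -29, -33, -33, -36]
Answer: row 3 of T^⊗4 = [-6, -23, -28, -27, -30]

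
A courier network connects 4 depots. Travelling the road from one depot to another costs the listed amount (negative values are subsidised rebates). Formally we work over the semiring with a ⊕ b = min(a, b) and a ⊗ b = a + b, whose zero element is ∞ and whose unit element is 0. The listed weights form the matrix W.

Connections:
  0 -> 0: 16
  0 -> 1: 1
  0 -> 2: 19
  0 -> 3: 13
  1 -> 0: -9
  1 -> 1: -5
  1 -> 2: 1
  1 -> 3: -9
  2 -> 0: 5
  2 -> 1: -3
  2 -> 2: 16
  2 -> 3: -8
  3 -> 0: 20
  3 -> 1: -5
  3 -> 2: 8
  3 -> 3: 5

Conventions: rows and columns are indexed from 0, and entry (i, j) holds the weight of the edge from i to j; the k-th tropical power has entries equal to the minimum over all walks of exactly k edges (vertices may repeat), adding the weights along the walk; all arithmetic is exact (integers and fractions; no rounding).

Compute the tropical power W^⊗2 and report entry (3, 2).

W^⊗2:
  [-8, -4, 2, -8]
  [-14, -14, -4, -14]
  [-12, -13, -2, -12]
  [-14, -10, -4, -14]
Key observation: the optimum is the walk 3->1->2, with weight (-5) + 1 = -4.
Optimal value attained by: walk 3->1->2.
Answer: (W^⊗2)[3][2] = -4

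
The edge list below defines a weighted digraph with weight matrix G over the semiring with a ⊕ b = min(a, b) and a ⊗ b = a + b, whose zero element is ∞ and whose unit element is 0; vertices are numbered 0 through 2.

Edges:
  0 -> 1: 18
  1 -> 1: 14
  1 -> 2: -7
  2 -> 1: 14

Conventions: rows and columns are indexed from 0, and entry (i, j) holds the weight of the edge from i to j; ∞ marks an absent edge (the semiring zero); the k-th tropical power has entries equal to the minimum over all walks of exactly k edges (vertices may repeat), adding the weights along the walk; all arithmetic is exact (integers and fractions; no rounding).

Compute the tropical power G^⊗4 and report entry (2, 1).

G^⊗2:
  [∞, 32, 11]
  [∞, 7, 7]
  [∞, 28, 7]
G^⊗3:
  [∞, 25, 25]
  [∞, 21, 0]
  [∞, 21, 21]
G^⊗4:
  [∞, 39, 18]
  [∞, 14, 14]
  [∞, 35, 14]
Key observation: the optimum is the walk 2->1->1->2->1, with weight 14 + 14 + (-7) + 14 = 35.
Optimal value attained by: walk 2->1->1->2->1.
Answer: (G^⊗4)[2][1] = 35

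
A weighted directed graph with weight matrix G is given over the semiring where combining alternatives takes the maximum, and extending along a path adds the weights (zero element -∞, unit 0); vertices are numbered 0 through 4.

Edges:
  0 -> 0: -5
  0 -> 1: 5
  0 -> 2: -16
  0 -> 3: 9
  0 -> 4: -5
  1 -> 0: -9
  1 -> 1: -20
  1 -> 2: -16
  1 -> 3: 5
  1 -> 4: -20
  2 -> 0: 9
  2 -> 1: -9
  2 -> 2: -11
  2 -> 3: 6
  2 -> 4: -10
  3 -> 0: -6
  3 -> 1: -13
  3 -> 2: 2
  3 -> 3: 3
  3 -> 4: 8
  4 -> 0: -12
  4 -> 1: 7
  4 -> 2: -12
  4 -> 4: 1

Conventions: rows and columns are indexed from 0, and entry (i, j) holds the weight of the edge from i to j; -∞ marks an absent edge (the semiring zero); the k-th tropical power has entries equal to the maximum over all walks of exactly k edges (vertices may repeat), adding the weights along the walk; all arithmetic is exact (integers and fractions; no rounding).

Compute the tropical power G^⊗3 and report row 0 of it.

G^⊗2:
  [3, 2, 11, 12, 17]
  [-1, -4, 7, 8, 13]
  [4, 14, 8, 18, 14]
  [11, 15, 5, 8, 11]
  [-2, 8, -9, 12, 2]
G^⊗3:
  [20, 24, 14, 17, 20]
  [16, 20, 10, 13, 16]
  [17, 21, 20, 21, 26]
  [14, 18, 10, 20, 16]
  [6, 9, 14, 15, 20]
Answer: row 0 of G^⊗3 = [20, 24, 14, 17, 20]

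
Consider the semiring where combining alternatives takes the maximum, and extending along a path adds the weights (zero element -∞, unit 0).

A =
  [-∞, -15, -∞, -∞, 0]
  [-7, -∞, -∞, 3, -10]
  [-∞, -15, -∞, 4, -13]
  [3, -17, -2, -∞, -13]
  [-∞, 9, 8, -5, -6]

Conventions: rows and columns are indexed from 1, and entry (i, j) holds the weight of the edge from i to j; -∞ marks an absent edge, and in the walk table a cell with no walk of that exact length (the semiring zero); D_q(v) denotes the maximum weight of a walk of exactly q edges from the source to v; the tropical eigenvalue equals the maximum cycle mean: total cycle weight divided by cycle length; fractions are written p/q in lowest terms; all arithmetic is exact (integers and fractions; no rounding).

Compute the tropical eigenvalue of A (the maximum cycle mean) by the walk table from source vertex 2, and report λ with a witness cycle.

q=0: [-∞, 0, -∞, -∞, -∞]
q=1: [-7, -∞, -∞, 3, -10]
q=2: [6, -1, 1, -15, -7]
q=3: [-8, 2, 1, 5, 6]
q=4: [8, 15, 14, 5, 0]
q=5: [8, 9, 8, 18, 8]
Optimal cycle mean attained by: cycle 1->5->2->4->1, total 0 + 9 + 3 + 3, length 4.
Answer: λ = 15/4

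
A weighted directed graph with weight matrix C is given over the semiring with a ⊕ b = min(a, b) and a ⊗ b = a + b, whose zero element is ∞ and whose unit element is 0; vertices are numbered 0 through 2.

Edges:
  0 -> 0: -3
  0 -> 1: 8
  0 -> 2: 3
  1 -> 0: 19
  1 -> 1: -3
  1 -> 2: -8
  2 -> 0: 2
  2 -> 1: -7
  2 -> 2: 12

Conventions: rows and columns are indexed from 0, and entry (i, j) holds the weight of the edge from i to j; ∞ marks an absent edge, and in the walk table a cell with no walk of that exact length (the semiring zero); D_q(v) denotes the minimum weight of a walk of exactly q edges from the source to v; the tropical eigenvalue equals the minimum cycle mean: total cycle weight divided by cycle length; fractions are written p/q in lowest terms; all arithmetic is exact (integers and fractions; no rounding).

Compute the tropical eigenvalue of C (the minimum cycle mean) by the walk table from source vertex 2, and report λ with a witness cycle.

q=0: [∞, ∞, 0]
q=1: [2, -7, 12]
q=2: [-1, -10, -15]
q=3: [-13, -22, -18]
Optimal cycle mean attained by: cycle 1->2->1, total (-8) + (-7), length 2.
Answer: λ = -15/2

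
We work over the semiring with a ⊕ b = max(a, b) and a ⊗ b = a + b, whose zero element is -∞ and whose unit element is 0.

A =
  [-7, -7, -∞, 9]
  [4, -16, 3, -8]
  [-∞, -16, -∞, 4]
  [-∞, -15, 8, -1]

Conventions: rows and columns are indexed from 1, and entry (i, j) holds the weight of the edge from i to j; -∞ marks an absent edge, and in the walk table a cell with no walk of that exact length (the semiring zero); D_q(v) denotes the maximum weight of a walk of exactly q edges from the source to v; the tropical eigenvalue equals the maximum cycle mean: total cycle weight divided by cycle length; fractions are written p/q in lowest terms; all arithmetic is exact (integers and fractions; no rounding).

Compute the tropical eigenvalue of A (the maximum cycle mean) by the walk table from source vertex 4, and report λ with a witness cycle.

q=0: [-∞, -∞, -∞, 0]
q=1: [-∞, -15, 8, -1]
q=2: [-11, -8, 7, 12]
q=3: [-4, -3, 20, 11]
q=4: [1, 4, 19, 24]
Optimal cycle mean attained by: cycle 3->4->3, total 4 + 8, length 2.
Answer: λ = 6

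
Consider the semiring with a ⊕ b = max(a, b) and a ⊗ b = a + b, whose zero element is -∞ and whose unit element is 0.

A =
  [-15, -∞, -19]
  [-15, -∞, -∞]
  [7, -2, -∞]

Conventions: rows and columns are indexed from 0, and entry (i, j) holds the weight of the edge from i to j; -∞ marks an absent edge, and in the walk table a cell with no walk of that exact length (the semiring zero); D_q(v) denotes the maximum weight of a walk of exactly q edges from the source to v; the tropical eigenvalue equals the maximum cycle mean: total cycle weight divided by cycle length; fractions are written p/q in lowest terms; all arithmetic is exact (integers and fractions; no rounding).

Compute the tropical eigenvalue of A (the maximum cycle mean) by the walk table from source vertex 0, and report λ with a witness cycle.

q=0: [0, -∞, -∞]
q=1: [-15, -∞, -19]
q=2: [-12, -21, -34]
q=3: [-27, -36, -31]
Optimal cycle mean attained by: cycle 0->2->0, total (-19) + 7, length 2.
Answer: λ = -6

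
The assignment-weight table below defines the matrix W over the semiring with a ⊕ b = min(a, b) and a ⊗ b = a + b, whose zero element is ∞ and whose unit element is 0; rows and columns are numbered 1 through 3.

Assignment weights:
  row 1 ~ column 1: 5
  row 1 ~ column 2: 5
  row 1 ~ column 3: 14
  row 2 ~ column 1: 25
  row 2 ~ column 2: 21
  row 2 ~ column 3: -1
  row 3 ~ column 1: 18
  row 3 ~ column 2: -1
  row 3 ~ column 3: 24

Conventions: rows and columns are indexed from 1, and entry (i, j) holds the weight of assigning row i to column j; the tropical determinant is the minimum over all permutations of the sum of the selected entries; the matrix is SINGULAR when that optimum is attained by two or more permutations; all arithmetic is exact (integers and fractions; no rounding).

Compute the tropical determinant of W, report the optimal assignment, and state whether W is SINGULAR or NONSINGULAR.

σ = (1, 2, 3): 5 + 21 + 24 = 50
σ = (1, 3, 2): 5 + (-1) + (-1) = 3
σ = (2, 1, 3): 5 + 25 + 24 = 54
σ = (2, 3, 1): 5 + (-1) + 18 = 22
σ = (3, 1, 2): 14 + 25 + (-1) = 38
σ = (3, 2, 1): 14 + 21 + 18 = 53
Optimal value attained by: σ = (1, 3, 2).
Answer: det⊕(W) = 3; verdict: NONSINGULAR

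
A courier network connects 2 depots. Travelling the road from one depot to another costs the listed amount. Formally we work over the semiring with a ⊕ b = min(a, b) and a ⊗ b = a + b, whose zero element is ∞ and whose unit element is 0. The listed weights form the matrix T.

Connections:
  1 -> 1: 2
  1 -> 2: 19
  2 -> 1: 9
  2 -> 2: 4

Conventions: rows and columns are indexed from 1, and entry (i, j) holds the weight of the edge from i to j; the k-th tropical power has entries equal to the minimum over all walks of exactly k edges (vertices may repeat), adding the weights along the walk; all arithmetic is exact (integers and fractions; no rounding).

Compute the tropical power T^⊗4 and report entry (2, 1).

T^⊗2:
  [4, 21]
  [11, 8]
T^⊗3:
  [6, 23]
  [13, 12]
T^⊗4:
  [8, 25]
  [15, 16]
Key observation: the optimum is the walk 2->1->1->1->1, with weight 9 + 2 + 2 + 2 = 15.
Optimal value attained by: walk 2->1->1->1->1.
Answer: (T^⊗4)[2][1] = 15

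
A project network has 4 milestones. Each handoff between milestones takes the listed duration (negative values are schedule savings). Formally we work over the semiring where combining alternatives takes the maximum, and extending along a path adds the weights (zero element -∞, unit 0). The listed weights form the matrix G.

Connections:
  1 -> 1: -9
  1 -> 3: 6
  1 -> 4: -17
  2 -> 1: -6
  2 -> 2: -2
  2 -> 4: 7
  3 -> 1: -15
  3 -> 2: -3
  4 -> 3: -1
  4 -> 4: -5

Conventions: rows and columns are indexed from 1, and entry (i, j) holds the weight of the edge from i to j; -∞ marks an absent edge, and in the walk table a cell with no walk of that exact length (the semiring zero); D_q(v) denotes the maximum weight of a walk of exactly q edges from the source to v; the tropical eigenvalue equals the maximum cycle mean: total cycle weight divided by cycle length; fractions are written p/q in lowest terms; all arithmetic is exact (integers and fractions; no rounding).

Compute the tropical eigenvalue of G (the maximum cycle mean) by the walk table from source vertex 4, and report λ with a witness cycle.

q=0: [-∞, -∞, -∞, 0]
q=1: [-∞, -∞, -1, -5]
q=2: [-16, -4, -6, -10]
q=3: [-10, -6, -10, 3]
q=4: [-12, -8, 2, 1]
Optimal cycle mean attained by: cycle 2->4->3->2, total 7 + (-1) + (-3), length 3.
Answer: λ = 1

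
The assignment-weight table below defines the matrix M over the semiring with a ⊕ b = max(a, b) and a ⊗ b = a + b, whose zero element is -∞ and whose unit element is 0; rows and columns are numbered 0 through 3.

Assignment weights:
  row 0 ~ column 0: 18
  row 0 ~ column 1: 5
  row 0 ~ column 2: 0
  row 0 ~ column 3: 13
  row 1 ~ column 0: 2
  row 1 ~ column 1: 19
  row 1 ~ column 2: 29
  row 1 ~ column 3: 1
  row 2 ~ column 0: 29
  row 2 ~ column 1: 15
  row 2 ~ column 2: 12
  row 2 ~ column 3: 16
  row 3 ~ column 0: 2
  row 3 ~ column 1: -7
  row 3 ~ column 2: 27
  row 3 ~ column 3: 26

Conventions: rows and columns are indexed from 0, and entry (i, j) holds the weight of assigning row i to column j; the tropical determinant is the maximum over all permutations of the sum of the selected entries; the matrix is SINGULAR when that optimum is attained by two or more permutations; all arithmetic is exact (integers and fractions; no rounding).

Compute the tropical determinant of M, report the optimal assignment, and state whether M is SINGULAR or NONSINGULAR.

σ = (0, 1, 2, 3): 18 + 19 + 12 + 26 = 75
σ = (0, 1, 3, 2): 18 + 19 + 16 + 27 = 80
σ = (0, 2, 1, 3): 18 + 29 + 15 + 26 = 88
σ = (0, 2, 3, 1): 18 + 29 + 16 + (-7) = 56
σ = (0, 3, 1, 2): 18 + 1 + 15 + 27 = 61
σ = (0, 3, 2, 1): 18 + 1 + 12 + (-7) = 24
σ = (1, 0, 2, 3): 5 + 2 + 12 + 26 = 45
σ = (1, 0, 3, 2): 5 + 2 + 16 + 27 = 50
σ = (1, 2, 0, 3): 5 + 29 + 29 + 26 = 89
σ = (1, 2, 3, 0): 5 + 29 + 16 + 2 = 52
σ = (1, 3, 0, 2): 5 + 1 + 29 + 27 = 62
σ = (1, 3, 2, 0): 5 + 1 + 12 + 2 = 20
σ = (2, 0, 1, 3): 0 + 2 + 15 + 26 = 43
σ = (2, 0, 3, 1): 0 + 2 + 16 + (-7) = 11
σ = (2, 1, 0, 3): 0 + 19 + 29 + 26 = 74
σ = (2, 1, 3, 0): 0 + 19 + 16 + 2 = 37
σ = (2, 3, 0, 1): 0 + 1 + 29 + (-7) = 23
σ = (2, 3, 1, 0): 0 + 1 + 15 + 2 = 18
σ = (3, 0, 1, 2): 13 + 2 + 15 + 27 = 57
σ = (3, 0, 2, 1): 13 + 2 + 12 + (-7) = 20
σ = (3, 1, 0, 2): 13 + 19 + 29 + 27 = 88
σ = (3, 1, 2, 0): 13 + 19 + 12 + 2 = 46
σ = (3, 2, 0, 1): 13 + 29 + 29 + (-7) = 64
σ = (3, 2, 1, 0): 13 + 29 + 15 + 2 = 59
Optimal value attained by: σ = (1, 2, 0, 3).
Answer: det⊕(M) = 89; verdict: NONSINGULAR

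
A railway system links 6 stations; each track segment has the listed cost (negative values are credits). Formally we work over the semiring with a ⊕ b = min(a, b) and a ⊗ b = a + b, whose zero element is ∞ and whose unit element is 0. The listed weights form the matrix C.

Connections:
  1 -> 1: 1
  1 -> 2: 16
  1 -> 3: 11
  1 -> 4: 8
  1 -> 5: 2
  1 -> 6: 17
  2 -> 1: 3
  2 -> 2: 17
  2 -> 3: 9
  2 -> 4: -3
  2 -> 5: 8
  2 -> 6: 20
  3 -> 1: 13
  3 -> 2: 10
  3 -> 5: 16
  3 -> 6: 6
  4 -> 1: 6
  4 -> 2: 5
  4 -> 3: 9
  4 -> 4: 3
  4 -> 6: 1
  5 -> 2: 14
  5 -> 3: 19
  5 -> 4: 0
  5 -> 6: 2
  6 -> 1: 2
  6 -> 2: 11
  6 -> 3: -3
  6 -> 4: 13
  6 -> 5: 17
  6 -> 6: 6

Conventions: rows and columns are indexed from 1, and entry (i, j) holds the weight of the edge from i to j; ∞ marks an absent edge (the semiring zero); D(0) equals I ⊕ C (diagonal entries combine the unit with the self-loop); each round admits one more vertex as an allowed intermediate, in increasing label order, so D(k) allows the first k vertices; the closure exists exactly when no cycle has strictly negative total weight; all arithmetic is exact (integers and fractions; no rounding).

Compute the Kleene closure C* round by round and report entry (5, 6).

D(0):
  [0, 16, 11, 8, 2, 17]
  [3, 0, 9, -3, 8, 20]
  [13, 10, 0, ∞, 16, 6]
  [6, 5, 9, 0, ∞, 1]
  [∞, 14, 19, 0, 0, 2]
  [2, 11, -3, 13, 17, 0]
D(1):
  [0, 16, 11, 8, 2, 17]
  [3, 0, 9, -3, 5, 20]
  [13, 10, 0, 21, 15, 6]
  [6, 5, 9, 0, 8, 1]
  [∞, 14, 19, 0, 0, 2]
  [2, 11, -3, 10, 4, 0]
D(2):
  [0, 16, 11, 8, 2, 17]
  [3, 0, 9, -3, 5, 20]
  [13, 10, 0, 7, 15, 6]
  [6, 5, 9, 0, 8, 1]
  [17, 14, 19, 0, 0, 2]
  [2, 11, -3, 8, 4, 0]
D(3):
  [0, 16, 11, 8, 2, 17]
  [3, 0, 9, -3, 5, 15]
  [13, 10, 0, 7, 15, 6]
  [6, 5, 9, 0, 8, 1]
  [17, 14, 19, 0, 0, 2]
  [2, 7, -3, 4, 4, 0]
D(4):
  [0, 13, 11, 8, 2, 9]
  [3, 0, 6, -3, 5, -2]
  [13, 10, 0, 7, 15, 6]
  [6, 5, 9, 0, 8, 1]
  [6, 5, 9, 0, 0, 1]
  [2, 7, -3, 4, 4, 0]
D(5):
  [0, 7, 11, 2, 2, 3]
  [3, 0, 6, -3, 5, -2]
  [13, 10, 0, 7, 15, 6]
  [6, 5, 9, 0, 8, 1]
  [6, 5, 9, 0, 0, 1]
  [2, 7, -3, 4, 4, 0]
D(6):
  [0, 7, 0, 2, 2, 3]
  [0, 0, -5, -3, 2, -2]
  [8, 10, 0, 7, 10, 6]
  [3, 5, -2, 0, 5, 1]
  [3, 5, -2, 0, 0, 1]
  [2, 7, -3, 4, 4, 0]
Answer: C*[5][6] = 1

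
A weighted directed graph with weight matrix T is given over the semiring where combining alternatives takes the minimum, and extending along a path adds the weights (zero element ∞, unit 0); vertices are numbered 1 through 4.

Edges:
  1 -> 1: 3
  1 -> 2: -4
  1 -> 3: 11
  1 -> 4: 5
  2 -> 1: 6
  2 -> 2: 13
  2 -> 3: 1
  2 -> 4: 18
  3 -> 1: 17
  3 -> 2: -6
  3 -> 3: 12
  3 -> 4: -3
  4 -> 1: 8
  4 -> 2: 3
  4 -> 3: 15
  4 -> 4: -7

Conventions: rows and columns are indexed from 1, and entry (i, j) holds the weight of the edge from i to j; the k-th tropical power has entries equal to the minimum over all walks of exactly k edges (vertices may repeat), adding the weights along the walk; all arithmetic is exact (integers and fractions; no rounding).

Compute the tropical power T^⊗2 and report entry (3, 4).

T^⊗2:
  [2, -1, -3, -2]
  [9, -5, 13, -2]
  [0, 0, -5, -10]
  [1, -4, 4, -14]
Key observation: the optimum is the walk 3->4->4, with weight (-3) + (-7) = -10.
Optimal value attained by: walk 3->4->4.
Answer: (T^⊗2)[3][4] = -10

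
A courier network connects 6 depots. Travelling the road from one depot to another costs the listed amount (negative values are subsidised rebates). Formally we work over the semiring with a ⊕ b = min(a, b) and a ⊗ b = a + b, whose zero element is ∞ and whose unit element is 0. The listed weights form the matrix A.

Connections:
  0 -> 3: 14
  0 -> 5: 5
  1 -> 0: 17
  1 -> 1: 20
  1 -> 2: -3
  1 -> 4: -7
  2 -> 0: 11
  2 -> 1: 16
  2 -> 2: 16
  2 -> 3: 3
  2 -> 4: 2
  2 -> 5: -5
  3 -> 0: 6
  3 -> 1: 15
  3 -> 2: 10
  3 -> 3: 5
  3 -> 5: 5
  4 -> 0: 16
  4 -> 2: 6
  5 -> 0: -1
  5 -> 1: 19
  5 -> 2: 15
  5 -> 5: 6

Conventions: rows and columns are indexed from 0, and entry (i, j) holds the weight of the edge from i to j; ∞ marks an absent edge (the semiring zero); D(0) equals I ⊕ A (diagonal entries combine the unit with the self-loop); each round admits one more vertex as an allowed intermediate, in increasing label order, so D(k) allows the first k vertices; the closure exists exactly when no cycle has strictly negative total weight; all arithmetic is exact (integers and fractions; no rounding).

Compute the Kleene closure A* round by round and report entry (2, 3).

D(0):
  [0, ∞, ∞, 14, ∞, 5]
  [17, 0, -3, ∞, -7, ∞]
  [11, 16, 0, 3, 2, -5]
  [6, 15, 10, 0, ∞, 5]
  [16, ∞, 6, ∞, 0, ∞]
  [-1, 19, 15, ∞, ∞, 0]
D(1):
  [0, ∞, ∞, 14, ∞, 5]
  [17, 0, -3, 31, -7, 22]
  [11, 16, 0, 3, 2, -5]
  [6, 15, 10, 0, ∞, 5]
  [16, ∞, 6, 30, 0, 21]
  [-1, 19, 15, 13, ∞, 0]
D(2):
  [0, ∞, ∞, 14, ∞, 5]
  [17, 0, -3, 31, -7, 22]
  [11, 16, 0, 3, 2, -5]
  [6, 15, 10, 0, 8, 5]
  [16, ∞, 6, 30, 0, 21]
  [-1, 19, 15, 13, 12, 0]
D(3):
  [0, ∞, ∞, 14, ∞, 5]
  [8, 0, -3, 0, -7, -8]
  [11, 16, 0, 3, 2, -5]
  [6, 15, 10, 0, 8, 5]
  [16, 22, 6, 9, 0, 1]
  [-1, 19, 15, 13, 12, 0]
D(4):
  [0, 29, 24, 14, 22, 5]
  [6, 0, -3, 0, -7, -8]
  [9, 16, 0, 3, 2, -5]
  [6, 15, 10, 0, 8, 5]
  [15, 22, 6, 9, 0, 1]
  [-1, 19, 15, 13, 12, 0]
D(5):
  [0, 29, 24, 14, 22, 5]
  [6, 0, -3, 0, -7, -8]
  [9, 16, 0, 3, 2, -5]
  [6, 15, 10, 0, 8, 5]
  [15, 22, 6, 9, 0, 1]
  [-1, 19, 15, 13, 12, 0]
D(6):
  [0, 24, 20, 14, 17, 5]
  [-9, 0, -3, 0, -7, -8]
  [-6, 14, 0, 3, 2, -5]
  [4, 15, 10, 0, 8, 5]
  [0, 20, 6, 9, 0, 1]
  [-1, 19, 15, 13, 12, 0]
Answer: A*[2][3] = 3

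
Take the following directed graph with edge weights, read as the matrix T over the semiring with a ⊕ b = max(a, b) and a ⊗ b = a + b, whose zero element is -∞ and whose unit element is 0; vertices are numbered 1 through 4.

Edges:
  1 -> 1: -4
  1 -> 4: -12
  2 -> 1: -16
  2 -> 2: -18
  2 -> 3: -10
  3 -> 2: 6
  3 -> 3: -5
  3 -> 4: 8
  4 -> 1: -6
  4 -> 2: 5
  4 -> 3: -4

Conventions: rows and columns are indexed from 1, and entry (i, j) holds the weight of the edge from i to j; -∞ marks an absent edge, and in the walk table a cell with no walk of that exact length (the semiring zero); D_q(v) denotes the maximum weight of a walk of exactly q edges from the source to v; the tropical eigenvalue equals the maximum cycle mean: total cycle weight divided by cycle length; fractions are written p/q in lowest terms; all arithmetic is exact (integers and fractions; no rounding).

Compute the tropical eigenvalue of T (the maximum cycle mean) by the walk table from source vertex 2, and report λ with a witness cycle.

q=0: [-∞, 0, -∞, -∞]
q=1: [-16, -18, -10, -∞]
q=2: [-20, -4, -15, -2]
q=3: [-8, 3, -6, -7]
q=4: [-12, 0, -7, 2]
Optimal cycle mean attained by: cycle 3->4->3, total 8 + (-4), length 2.
Answer: λ = 2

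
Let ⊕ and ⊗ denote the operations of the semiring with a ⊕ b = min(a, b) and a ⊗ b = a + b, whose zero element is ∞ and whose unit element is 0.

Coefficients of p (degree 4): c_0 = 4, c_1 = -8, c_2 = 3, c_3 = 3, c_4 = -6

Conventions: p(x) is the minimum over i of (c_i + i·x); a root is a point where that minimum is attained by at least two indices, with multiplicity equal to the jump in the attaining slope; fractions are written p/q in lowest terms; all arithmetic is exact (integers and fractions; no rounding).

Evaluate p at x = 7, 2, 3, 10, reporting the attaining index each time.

p(7) = min(4+0·7=4, -8+1·7=-1, 3+2·7=17, 3+3·7=24, -6+4·7=22) = -1 (attained by i=1)
p(2) = min(4+0·2=4, -8+1·2=-6, 3+2·2=7, 3+3·2=9, -6+4·2=2) = -6 (attained by i=1)
p(3) = min(4+0·3=4, -8+1·3=-5, 3+2·3=9, 3+3·3=12, -6+4·3=6) = -5 (attained by i=1)
p(10) = min(4+0·10=4, -8+1·10=2, 3+2·10=23, 3+3·10=33, -6+4·10=34) = 2 (attained by i=1)
Answer: p(7) = -1; p(2) = -6; p(3) = -5; p(10) = 2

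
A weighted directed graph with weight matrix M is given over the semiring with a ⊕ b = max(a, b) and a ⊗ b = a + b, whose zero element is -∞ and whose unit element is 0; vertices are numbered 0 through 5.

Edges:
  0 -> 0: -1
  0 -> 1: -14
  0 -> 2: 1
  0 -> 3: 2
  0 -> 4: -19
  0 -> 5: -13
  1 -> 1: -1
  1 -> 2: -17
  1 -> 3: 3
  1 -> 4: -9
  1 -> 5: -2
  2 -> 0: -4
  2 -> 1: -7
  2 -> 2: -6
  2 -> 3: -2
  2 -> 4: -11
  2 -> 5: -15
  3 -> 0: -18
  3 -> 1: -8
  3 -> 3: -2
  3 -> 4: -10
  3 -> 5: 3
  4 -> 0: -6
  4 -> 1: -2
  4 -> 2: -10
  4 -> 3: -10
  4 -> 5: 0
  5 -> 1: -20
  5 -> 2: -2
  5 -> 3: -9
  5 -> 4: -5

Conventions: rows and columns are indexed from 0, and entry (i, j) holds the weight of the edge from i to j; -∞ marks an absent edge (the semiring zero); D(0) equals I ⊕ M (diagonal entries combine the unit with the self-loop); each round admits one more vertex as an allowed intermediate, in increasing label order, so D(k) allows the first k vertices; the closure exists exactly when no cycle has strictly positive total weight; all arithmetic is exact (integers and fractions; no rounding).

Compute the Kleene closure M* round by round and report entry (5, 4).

D(0):
  [0, -14, 1, 2, -19, -13]
  [-∞, 0, -17, 3, -9, -2]
  [-4, -7, 0, -2, -11, -15]
  [-18, -8, -∞, 0, -10, 3]
  [-6, -2, -10, -10, 0, 0]
  [-∞, -20, -2, -9, -5, 0]
D(1):
  [0, -14, 1, 2, -19, -13]
  [-∞, 0, -17, 3, -9, -2]
  [-4, -7, 0, -2, -11, -15]
  [-18, -8, -17, 0, -10, 3]
  [-6, -2, -5, -4, 0, 0]
  [-∞, -20, -2, -9, -5, 0]
D(2):
  [0, -14, 1, 2, -19, -13]
  [-∞, 0, -17, 3, -9, -2]
  [-4, -7, 0, -2, -11, -9]
  [-18, -8, -17, 0, -10, 3]
  [-6, -2, -5, 1, 0, 0]
  [-∞, -20, -2, -9, -5, 0]
D(3):
  [0, -6, 1, 2, -10, -8]
  [-21, 0, -17, 3, -9, -2]
  [-4, -7, 0, -2, -11, -9]
  [-18, -8, -17, 0, -10, 3]
  [-6, -2, -5, 1, 0, 0]
  [-6, -9, -2, -4, -5, 0]
D(4):
  [0, -6, 1, 2, -8, 5]
  [-15, 0, -14, 3, -7, 6]
  [-4, -7, 0, -2, -11, 1]
  [-18, -8, -17, 0, -10, 3]
  [-6, -2, -5, 1, 0, 4]
  [-6, -9, -2, -4, -5, 0]
D(5):
  [0, -6, 1, 2, -8, 5]
  [-13, 0, -12, 3, -7, 6]
  [-4, -7, 0, -2, -11, 1]
  [-16, -8, -15, 0, -10, 3]
  [-6, -2, -5, 1, 0, 4]
  [-6, -7, -2, -4, -5, 0]
D(6):
  [0, -2, 3, 2, 0, 5]
  [0, 0, 4, 3, 1, 6]
  [-4, -6, 0, -2, -4, 1]
  [-3, -4, 1, 0, -2, 3]
  [-2, -2, 2, 1, 0, 4]
  [-6, -7, -2, -4, -5, 0]
Answer: M*[5][4] = -5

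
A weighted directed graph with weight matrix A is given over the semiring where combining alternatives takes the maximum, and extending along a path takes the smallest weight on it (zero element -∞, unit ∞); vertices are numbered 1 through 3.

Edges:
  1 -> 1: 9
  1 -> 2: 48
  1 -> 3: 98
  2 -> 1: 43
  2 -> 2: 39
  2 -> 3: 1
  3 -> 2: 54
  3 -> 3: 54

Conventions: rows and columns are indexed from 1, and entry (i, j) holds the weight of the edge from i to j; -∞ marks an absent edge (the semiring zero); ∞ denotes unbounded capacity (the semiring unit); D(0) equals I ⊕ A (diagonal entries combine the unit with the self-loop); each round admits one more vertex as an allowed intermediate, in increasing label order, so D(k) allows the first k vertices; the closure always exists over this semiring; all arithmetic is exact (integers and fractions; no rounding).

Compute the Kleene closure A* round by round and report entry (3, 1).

D(0):
  [∞, 48, 98]
  [43, ∞, 1]
  [-∞, 54, ∞]
D(1):
  [∞, 48, 98]
  [43, ∞, 43]
  [-∞, 54, ∞]
D(2):
  [∞, 48, 98]
  [43, ∞, 43]
  [43, 54, ∞]
D(3):
  [∞, 54, 98]
  [43, ∞, 43]
  [43, 54, ∞]
Answer: A*[3][1] = 43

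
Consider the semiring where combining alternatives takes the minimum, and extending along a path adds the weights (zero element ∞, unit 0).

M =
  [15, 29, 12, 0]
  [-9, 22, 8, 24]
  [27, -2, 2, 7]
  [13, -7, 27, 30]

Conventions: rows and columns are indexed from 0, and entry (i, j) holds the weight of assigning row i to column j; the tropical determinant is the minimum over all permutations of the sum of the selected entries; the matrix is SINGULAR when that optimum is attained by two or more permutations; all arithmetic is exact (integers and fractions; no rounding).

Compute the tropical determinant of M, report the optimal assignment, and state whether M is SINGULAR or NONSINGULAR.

σ = (0, 1, 2, 3): 15 + 22 + 2 + 30 = 69
σ = (0, 1, 3, 2): 15 + 22 + 7 + 27 = 71
σ = (0, 2, 1, 3): 15 + 8 + (-2) + 30 = 51
σ = (0, 2, 3, 1): 15 + 8 + 7 + (-7) = 23
σ = (0, 3, 1, 2): 15 + 24 + (-2) + 27 = 64
σ = (0, 3, 2, 1): 15 + 24 + 2 + (-7) = 34
σ = (1, 0, 2, 3): 29 + (-9) + 2 + 30 = 52
σ = (1, 0, 3, 2): 29 + (-9) + 7 + 27 = 54
σ = (1, 2, 0, 3): 29 + 8 + 27 + 30 = 94
σ = (1, 2, 3, 0): 29 + 8 + 7 + 13 = 57
σ = (1, 3, 0, 2): 29 + 24 + 27 + 27 = 107
σ = (1, 3, 2, 0): 29 + 24 + 2 + 13 = 68
σ = (2, 0, 1, 3): 12 + (-9) + (-2) + 30 = 31
σ = (2, 0, 3, 1): 12 + (-9) + 7 + (-7) = 3
σ = (2, 1, 0, 3): 12 + 22 + 27 + 30 = 91
σ = (2, 1, 3, 0): 12 + 22 + 7 + 13 = 54
σ = (2, 3, 0, 1): 12 + 24 + 27 + (-7) = 56
σ = (2, 3, 1, 0): 12 + 24 + (-2) + 13 = 47
σ = (3, 0, 1, 2): 0 + (-9) + (-2) + 27 = 16
σ = (3, 0, 2, 1): 0 + (-9) + 2 + (-7) = -14
σ = (3, 1, 0, 2): 0 + 22 + 27 + 27 = 76
σ = (3, 1, 2, 0): 0 + 22 + 2 + 13 = 37
σ = (3, 2, 0, 1): 0 + 8 + 27 + (-7) = 28
σ = (3, 2, 1, 0): 0 + 8 + (-2) + 13 = 19
Optimal value attained by: σ = (3, 0, 2, 1).
Answer: det⊕(M) = -14; verdict: NONSINGULAR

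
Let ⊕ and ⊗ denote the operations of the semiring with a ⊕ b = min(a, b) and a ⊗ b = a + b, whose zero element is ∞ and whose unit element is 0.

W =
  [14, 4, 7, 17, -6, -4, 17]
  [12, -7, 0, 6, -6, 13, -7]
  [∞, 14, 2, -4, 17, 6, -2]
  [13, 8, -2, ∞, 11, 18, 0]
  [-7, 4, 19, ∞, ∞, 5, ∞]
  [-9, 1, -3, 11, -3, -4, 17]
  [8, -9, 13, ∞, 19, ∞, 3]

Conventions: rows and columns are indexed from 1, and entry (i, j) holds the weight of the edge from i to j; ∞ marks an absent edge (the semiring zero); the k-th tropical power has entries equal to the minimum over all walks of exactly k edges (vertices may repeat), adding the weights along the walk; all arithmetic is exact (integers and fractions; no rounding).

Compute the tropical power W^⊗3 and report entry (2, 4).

W^⊗2:
  [-13, -3, -7, 3, -7, -8, -3]
  [-13, -16, -7, -4, -13, -1, -14]
  [-3, -11, -6, -2, 3, 2, -4]
  [4, -9, 0, -6, 2, 4, -4]
  [-4, -3, 0, 10, -13, -11, -3]
  [-13, -6, -7, -7, -15, -13, -6]
  [3, -16, -9, -3, -15, 4, -16]
W^⊗3:
  [-17, -12, -11, -11, -19, -17, -10]
  [-20, -23, -16, -11, -22, -17, -23]
  [-7, -18, -11, -10, -17, -7, -18]
  [-5, -16, -9, -4, -15, 0, -16]
  [-20, -12, -14, -4, -14, -15, -10]
  [-22, -15, -16, -11, -19, -17, -13]
  [-22, -25, -16, -13, -22, -10, -23]
Key observation: the optimum is the walk 2->2->3->4, with weight (-7) + 0 + (-4) = -11.
Optimal value attained by: walk 2->2->3->4.
Answer: (W^⊗3)[2][4] = -11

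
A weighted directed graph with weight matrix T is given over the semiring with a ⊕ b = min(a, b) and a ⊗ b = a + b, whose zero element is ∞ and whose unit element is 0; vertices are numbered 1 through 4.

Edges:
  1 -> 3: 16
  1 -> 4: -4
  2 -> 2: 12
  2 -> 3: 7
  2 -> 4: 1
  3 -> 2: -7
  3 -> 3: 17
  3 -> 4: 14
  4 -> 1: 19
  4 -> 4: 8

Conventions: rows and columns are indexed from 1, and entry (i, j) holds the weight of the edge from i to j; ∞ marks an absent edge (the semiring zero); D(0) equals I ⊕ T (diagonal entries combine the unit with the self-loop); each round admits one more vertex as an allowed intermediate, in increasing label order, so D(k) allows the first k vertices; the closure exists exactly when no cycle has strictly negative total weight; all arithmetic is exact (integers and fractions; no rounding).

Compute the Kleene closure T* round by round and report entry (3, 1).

D(0):
  [0, ∞, 16, -4]
  [∞, 0, 7, 1]
  [∞, -7, 0, 14]
  [19, ∞, ∞, 0]
D(1):
  [0, ∞, 16, -4]
  [∞, 0, 7, 1]
  [∞, -7, 0, 14]
  [19, ∞, 35, 0]
D(2):
  [0, ∞, 16, -4]
  [∞, 0, 7, 1]
  [∞, -7, 0, -6]
  [19, ∞, 35, 0]
D(3):
  [0, 9, 16, -4]
  [∞, 0, 7, 1]
  [∞, -7, 0, -6]
  [19, 28, 35, 0]
D(4):
  [0, 9, 16, -4]
  [20, 0, 7, 1]
  [13, -7, 0, -6]
  [19, 28, 35, 0]
Answer: T*[3][1] = 13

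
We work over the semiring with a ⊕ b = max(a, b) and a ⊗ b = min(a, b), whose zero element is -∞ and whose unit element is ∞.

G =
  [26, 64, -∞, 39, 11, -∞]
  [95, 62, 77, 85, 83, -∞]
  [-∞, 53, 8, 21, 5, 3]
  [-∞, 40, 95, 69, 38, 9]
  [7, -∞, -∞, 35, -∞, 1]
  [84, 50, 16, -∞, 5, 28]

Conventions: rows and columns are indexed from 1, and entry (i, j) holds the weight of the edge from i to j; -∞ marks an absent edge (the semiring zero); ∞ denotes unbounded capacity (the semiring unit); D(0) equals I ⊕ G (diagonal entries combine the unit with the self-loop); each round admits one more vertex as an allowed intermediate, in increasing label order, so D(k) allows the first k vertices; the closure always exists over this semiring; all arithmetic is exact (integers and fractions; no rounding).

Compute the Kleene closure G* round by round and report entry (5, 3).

D(0):
  [∞, 64, -∞, 39, 11, -∞]
  [95, ∞, 77, 85, 83, -∞]
  [-∞, 53, ∞, 21, 5, 3]
  [-∞, 40, 95, ∞, 38, 9]
  [7, -∞, -∞, 35, ∞, 1]
  [84, 50, 16, -∞, 5, ∞]
D(1):
  [∞, 64, -∞, 39, 11, -∞]
  [95, ∞, 77, 85, 83, -∞]
  [-∞, 53, ∞, 21, 5, 3]
  [-∞, 40, 95, ∞, 38, 9]
  [7, 7, -∞, 35, ∞, 1]
  [84, 64, 16, 39, 11, ∞]
D(2):
  [∞, 64, 64, 64, 64, -∞]
  [95, ∞, 77, 85, 83, -∞]
  [53, 53, ∞, 53, 53, 3]
  [40, 40, 95, ∞, 40, 9]
  [7, 7, 7, 35, ∞, 1]
  [84, 64, 64, 64, 64, ∞]
D(3):
  [∞, 64, 64, 64, 64, 3]
  [95, ∞, 77, 85, 83, 3]
  [53, 53, ∞, 53, 53, 3]
  [53, 53, 95, ∞, 53, 9]
  [7, 7, 7, 35, ∞, 3]
  [84, 64, 64, 64, 64, ∞]
D(4):
  [∞, 64, 64, 64, 64, 9]
  [95, ∞, 85, 85, 83, 9]
  [53, 53, ∞, 53, 53, 9]
  [53, 53, 95, ∞, 53, 9]
  [35, 35, 35, 35, ∞, 9]
  [84, 64, 64, 64, 64, ∞]
D(5):
  [∞, 64, 64, 64, 64, 9]
  [95, ∞, 85, 85, 83, 9]
  [53, 53, ∞, 53, 53, 9]
  [53, 53, 95, ∞, 53, 9]
  [35, 35, 35, 35, ∞, 9]
  [84, 64, 64, 64, 64, ∞]
D(6):
  [∞, 64, 64, 64, 64, 9]
  [95, ∞, 85, 85, 83, 9]
  [53, 53, ∞, 53, 53, 9]
  [53, 53, 95, ∞, 53, 9]
  [35, 35, 35, 35, ∞, 9]
  [84, 64, 64, 64, 64, ∞]
Answer: G*[5][3] = 35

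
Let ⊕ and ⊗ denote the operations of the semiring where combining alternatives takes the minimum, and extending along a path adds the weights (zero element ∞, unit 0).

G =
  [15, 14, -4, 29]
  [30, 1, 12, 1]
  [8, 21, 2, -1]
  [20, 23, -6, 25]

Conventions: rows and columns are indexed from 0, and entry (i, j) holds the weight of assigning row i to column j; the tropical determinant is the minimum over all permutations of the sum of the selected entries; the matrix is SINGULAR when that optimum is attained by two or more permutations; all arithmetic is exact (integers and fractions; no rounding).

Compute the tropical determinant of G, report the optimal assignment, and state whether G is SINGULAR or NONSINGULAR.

σ = (0, 1, 2, 3): 15 + 1 + 2 + 25 = 43
σ = (0, 1, 3, 2): 15 + 1 + (-1) + (-6) = 9
σ = (0, 2, 1, 3): 15 + 12 + 21 + 25 = 73
σ = (0, 2, 3, 1): 15 + 12 + (-1) + 23 = 49
σ = (0, 3, 1, 2): 15 + 1 + 21 + (-6) = 31
σ = (0, 3, 2, 1): 15 + 1 + 2 + 23 = 41
σ = (1, 0, 2, 3): 14 + 30 + 2 + 25 = 71
σ = (1, 0, 3, 2): 14 + 30 + (-1) + (-6) = 37
σ = (1, 2, 0, 3): 14 + 12 + 8 + 25 = 59
σ = (1, 2, 3, 0): 14 + 12 + (-1) + 20 = 45
σ = (1, 3, 0, 2): 14 + 1 + 8 + (-6) = 17
σ = (1, 3, 2, 0): 14 + 1 + 2 + 20 = 37
σ = (2, 0, 1, 3): (-4) + 30 + 21 + 25 = 72
σ = (2, 0, 3, 1): (-4) + 30 + (-1) + 23 = 48
σ = (2, 1, 0, 3): (-4) + 1 + 8 + 25 = 30
σ = (2, 1, 3, 0): (-4) + 1 + (-1) + 20 = 16
σ = (2, 3, 0, 1): (-4) + 1 + 8 + 23 = 28
σ = (2, 3, 1, 0): (-4) + 1 + 21 + 20 = 38
σ = (3, 0, 1, 2): 29 + 30 + 21 + (-6) = 74
σ = (3, 0, 2, 1): 29 + 30 + 2 + 23 = 84
σ = (3, 1, 0, 2): 29 + 1 + 8 + (-6) = 32
σ = (3, 1, 2, 0): 29 + 1 + 2 + 20 = 52
σ = (3, 2, 0, 1): 29 + 12 + 8 + 23 = 72
σ = (3, 2, 1, 0): 29 + 12 + 21 + 20 = 82
Optimal value attained by: σ = (0, 1, 3, 2).
Answer: det⊕(G) = 9; verdict: NONSINGULAR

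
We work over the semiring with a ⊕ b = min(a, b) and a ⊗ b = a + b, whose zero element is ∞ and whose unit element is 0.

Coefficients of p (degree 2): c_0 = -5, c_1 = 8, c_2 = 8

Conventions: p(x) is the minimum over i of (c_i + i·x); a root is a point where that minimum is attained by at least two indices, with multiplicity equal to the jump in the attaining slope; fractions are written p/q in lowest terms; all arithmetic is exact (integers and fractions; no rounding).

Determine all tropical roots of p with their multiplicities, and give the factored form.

hull edge (i=0, c=-5) to (i=2, c=8): slope 13/2, span 2
Factored form: p(x) = 8 ⊗ (x ⊕ (-13/2)) ⊗ (x ⊕ (-13/2))
Answer: roots = -13/2 (mult 2)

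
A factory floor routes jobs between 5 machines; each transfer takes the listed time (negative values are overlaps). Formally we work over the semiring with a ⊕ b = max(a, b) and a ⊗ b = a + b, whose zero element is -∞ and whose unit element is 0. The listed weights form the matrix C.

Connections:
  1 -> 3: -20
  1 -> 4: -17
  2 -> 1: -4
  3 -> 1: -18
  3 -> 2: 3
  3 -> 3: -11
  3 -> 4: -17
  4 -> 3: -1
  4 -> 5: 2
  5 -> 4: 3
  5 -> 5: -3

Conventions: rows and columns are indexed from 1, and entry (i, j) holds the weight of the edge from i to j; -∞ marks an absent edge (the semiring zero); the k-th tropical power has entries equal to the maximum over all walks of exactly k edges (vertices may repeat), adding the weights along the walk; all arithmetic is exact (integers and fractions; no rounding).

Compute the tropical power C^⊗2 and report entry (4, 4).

C^⊗2:
  [-38, -17, -18, -37, -15]
  [-∞, -∞, -24, -21, -∞]
  [-1, -8, -18, -28, -15]
  [-19, 2, -12, 5, -1]
  [-∞, -∞, 2, 0, 5]
Key observation: the optimum is the walk 4->5->4, with weight 2 + 3 = 5.
Optimal value attained by: walk 4->5->4.
Answer: (C^⊗2)[4][4] = 5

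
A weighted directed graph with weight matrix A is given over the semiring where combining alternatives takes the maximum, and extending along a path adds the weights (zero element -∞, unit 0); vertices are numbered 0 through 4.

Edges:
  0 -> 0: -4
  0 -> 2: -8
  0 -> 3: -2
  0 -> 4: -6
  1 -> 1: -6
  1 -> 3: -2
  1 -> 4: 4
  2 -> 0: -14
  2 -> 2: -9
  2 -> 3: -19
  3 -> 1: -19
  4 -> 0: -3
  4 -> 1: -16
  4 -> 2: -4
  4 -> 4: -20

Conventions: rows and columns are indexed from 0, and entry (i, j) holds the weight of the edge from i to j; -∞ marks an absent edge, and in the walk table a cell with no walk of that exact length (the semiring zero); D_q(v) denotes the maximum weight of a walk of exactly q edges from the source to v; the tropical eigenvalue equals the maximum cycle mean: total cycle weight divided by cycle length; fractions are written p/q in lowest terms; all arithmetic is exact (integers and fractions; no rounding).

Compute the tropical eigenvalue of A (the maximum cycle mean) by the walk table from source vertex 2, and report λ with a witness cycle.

q=0: [-∞, -∞, 0, -∞, -∞]
q=1: [-14, -∞, -9, -19, -∞]
q=2: [-18, -38, -18, -16, -20]
q=3: [-22, -35, -24, -20, -24]
q=4: [-26, -39, -28, -24, -28]
q=5: [-30, -43, -32, -28, -32]
Optimal cycle mean attained by: cycle 0->0, total (-4), length 1.
Answer: λ = -4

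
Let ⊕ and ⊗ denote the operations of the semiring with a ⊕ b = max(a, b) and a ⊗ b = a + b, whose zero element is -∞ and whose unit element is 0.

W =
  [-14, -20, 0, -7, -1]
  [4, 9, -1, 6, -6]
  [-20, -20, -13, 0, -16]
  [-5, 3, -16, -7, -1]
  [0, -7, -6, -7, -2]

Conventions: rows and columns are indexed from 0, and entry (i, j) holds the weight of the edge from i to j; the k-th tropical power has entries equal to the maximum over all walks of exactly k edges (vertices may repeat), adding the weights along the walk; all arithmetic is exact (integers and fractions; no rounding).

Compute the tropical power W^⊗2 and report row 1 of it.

W^⊗2:
  [-1, -4, -7, 0, -3]
  [13, 18, 8, 15, 5]
  [-5, 3, -16, -7, -1]
  [7, 12, 2, 9, -3]
  [-2, 2, 0, -1, -1]
Answer: row 1 of W^⊗2 = [13, 18, 8, 15, 5]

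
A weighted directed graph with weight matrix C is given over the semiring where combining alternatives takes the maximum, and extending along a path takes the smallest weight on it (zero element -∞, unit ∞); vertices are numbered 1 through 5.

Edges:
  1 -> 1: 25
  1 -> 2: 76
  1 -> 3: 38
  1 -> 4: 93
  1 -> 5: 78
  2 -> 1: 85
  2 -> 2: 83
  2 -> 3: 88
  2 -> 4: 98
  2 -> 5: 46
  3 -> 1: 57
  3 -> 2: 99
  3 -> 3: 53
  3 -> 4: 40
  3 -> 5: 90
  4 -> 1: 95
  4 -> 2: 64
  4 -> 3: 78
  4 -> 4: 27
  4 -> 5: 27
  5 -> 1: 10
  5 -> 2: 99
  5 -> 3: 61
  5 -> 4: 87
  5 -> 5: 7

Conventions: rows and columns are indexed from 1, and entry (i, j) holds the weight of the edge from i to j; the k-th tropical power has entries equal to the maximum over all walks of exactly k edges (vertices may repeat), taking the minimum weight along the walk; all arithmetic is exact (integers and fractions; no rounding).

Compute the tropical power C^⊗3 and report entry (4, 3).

C^⊗2:
  [93, 78, 78, 78, 46]
  [95, 88, 83, 85, 88]
  [85, 90, 88, 98, 57]
  [64, 78, 64, 93, 78]
  [87, 83, 88, 98, 61]
C^⊗3:
  [78, 78, 78, 93, 78]
  [85, 88, 88, 93, 83]
  [95, 88, 88, 90, 88]
  [93, 78, 78, 78, 64]
  [95, 88, 83, 87, 88]
Key observation: the optimum is the walk 4->1->4->3, with weight 95 min 93 min 78 = 78.
Optimal value attained by: walk 4->1->4->3.
Answer: (C^⊗3)[4][3] = 78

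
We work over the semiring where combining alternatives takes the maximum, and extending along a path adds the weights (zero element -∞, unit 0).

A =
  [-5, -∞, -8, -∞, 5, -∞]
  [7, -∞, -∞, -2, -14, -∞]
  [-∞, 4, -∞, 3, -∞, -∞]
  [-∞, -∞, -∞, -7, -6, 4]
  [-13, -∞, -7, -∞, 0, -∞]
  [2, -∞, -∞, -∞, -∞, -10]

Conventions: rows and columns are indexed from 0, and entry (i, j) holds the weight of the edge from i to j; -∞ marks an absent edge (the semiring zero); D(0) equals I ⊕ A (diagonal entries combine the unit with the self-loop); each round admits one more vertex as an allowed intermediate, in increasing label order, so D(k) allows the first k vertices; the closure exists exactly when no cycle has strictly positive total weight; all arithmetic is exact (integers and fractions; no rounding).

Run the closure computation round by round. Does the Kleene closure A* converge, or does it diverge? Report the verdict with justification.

D(0):
  [0, -∞, -8, -∞, 5, -∞]
  [7, 0, -∞, -2, -14, -∞]
  [-∞, 4, 0, 3, -∞, -∞]
  [-∞, -∞, -∞, 0, -6, 4]
  [-13, -∞, -7, -∞, 0, -∞]
  [2, -∞, -∞, -∞, -∞, 0]
D(1):
  [0, -∞, -8, -∞, 5, -∞]
  [7, 0, -1, -2, 12, -∞]
  [-∞, 4, 0, 3, -∞, -∞]
  [-∞, -∞, -∞, 0, -6, 4]
  [-13, -∞, -7, -∞, 0, -∞]
  [2, -∞, -6, -∞, 7, 0]
Detection: at round 2, diagonal entry (2, 2) turns strictly positive.
Key observation: the cycle 2->1->0->2 has total weight 4 + 7 + (-8), which is strictly positive.
Answer: DIVERGES — positive cycle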